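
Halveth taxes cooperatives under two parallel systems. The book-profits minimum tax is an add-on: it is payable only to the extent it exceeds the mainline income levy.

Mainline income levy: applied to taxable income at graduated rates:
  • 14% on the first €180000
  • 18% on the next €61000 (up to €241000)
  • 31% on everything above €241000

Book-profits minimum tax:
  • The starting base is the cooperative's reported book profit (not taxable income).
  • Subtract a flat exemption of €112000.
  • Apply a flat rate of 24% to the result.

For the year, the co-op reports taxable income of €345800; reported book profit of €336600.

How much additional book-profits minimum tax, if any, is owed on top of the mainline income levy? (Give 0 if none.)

Book-profits minimum tax:
  Base (reported book profit): €336600
  Less exemption €112000 → base €224600
  €224600 × 24% = €53904

Mainline income levy:
  €180000 × 14% = €25200
  €61000 × 18% = €10980
  €104800 × 31% = €32488
  → €68668

€53904 ≤ €68668, so no add-on is due.

€0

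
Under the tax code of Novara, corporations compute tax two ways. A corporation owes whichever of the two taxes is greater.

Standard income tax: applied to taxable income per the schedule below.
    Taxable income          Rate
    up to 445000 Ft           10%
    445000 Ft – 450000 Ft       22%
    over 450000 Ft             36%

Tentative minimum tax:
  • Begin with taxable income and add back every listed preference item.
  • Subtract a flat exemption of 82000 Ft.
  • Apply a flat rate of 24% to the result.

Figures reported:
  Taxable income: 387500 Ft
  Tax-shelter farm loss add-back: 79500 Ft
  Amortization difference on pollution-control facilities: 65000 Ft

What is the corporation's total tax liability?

Standard income tax:
  387500 Ft × 10% = 38750 Ft

Tentative minimum tax:
  Adjusted income: 387500 Ft + 79500 Ft + 65000 Ft = 532000 Ft
  Less exemption 82000 Ft → base 450000 Ft
  450000 Ft × 24% = 108000 Ft

108000 Ft > 38750 Ft, so the tentative minimum tax is the binding amount.

108000 Ft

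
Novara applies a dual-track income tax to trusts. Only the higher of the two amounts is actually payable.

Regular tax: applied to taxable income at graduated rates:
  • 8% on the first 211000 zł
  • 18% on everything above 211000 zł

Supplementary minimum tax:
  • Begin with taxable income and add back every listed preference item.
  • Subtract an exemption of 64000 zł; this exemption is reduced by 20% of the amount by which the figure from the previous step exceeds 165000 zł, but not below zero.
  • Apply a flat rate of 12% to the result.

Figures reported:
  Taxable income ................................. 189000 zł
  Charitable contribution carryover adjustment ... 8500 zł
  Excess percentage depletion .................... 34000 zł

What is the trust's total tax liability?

Supplementary minimum tax:
  Adjusted income: 189000 zł + 8500 zł + 34000 zł = 231500 zł
  Exemption: 64000 zł − 20% × (231500 zł − 165000 zł) = 64000 zł − 13300 zł = 50700 zł
  Base: 231500 zł − 50700 zł = 180800 zł
  180800 zł × 12% = 21696 zł

Regular tax:
  189000 zł × 8% = 15120 zł

21696 zł > 15120 zł, so the supplementary minimum tax is the binding amount.

21696 zł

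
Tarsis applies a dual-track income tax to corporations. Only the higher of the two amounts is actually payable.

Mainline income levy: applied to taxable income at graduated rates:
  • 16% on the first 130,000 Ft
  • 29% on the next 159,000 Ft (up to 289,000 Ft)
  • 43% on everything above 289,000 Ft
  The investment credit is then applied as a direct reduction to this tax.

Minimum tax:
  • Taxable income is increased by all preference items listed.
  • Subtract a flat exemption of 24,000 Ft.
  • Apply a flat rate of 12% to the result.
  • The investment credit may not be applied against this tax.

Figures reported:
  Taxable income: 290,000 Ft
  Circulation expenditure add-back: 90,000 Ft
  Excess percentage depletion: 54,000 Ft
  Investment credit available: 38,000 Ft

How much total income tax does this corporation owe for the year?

Minimum tax:
  Adjusted income: 290,000 Ft + 90,000 Ft + 54,000 Ft = 434,000 Ft
  Less exemption 24,000 Ft → base 410,000 Ft
  410,000 Ft × 12% = 49,200 Ft

Mainline income levy:
  130,000 Ft × 16% = 20,800 Ft
  159,000 Ft × 29% = 46,110 Ft
  1,000 Ft × 43% = 430 Ft
  → 67,340 Ft
  Less investment credit 38,000 Ft → 29,340 Ft

49,200 Ft > 29,340 Ft, so the minimum tax is the binding amount.

49,200 Ft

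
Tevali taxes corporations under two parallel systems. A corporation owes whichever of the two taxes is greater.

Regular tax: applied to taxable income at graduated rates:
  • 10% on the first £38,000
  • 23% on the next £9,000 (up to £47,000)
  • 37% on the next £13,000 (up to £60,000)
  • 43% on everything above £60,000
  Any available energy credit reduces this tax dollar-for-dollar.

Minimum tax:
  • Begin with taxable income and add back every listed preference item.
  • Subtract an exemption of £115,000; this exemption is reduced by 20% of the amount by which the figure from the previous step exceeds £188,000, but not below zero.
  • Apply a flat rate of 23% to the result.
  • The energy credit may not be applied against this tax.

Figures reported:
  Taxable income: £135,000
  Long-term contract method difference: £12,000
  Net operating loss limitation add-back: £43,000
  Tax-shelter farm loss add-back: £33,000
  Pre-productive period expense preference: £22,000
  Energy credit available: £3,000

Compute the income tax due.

£39,930

Regular tax:
  £38,000 × 10% = £3,800
  £9,000 × 23% = £2,070
  £13,000 × 37% = £4,810
  £75,000 × 43% = £32,250
  → £42,930
  Less energy credit £3,000 → £39,930

Minimum tax:
  Adjusted income: £135,000 + £12,000 + £43,000 + £33,000 + £22,000 = £245,000
  Exemption: £115,000 − 20% × (£245,000 − £188,000) = £115,000 − £11,400 = £103,600
  Base: £245,000 − £103,600 = £141,400
  £141,400 × 23% = £32,522

£39,930 > £32,522, so the regular tax governs.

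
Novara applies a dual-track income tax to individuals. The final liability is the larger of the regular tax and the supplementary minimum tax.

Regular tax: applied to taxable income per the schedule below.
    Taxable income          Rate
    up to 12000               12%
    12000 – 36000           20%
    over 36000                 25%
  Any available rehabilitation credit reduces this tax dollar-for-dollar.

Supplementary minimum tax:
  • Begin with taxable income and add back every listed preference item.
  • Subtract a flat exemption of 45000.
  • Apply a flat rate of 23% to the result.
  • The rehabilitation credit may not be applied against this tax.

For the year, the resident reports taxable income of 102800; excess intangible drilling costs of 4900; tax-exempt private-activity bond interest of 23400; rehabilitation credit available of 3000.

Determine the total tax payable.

19940

Regular tax:
  12000 × 12% = 1440
  24000 × 20% = 4800
  66800 × 25% = 16700
  → 22940
  Less rehabilitation credit 3000 → 19940

Supplementary minimum tax:
  Adjusted income: 102800 + 4900 + 23400 = 131100
  Less exemption 45000 → base 86100
  86100 × 23% = 19803

19940 > 19803, so the regular tax governs.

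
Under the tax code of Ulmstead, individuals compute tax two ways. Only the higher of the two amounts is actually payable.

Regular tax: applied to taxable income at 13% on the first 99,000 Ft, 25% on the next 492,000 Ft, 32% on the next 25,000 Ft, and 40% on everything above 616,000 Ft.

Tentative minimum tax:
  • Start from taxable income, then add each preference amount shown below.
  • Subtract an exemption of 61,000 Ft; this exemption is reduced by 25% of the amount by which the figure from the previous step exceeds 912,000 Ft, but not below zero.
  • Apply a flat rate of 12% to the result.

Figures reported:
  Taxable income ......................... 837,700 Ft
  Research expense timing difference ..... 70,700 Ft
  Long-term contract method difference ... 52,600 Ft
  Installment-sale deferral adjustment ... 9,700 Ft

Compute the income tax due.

Tentative minimum tax:
  Adjusted income: 837,700 Ft + 70,700 Ft + 52,600 Ft + 9,700 Ft = 970,700 Ft
  Exemption: 61,000 Ft − 25% × (970,700 Ft − 912,000 Ft) = 61,000 Ft − 14,675 Ft = 46,325 Ft
  Base: 970,700 Ft − 46,325 Ft = 924,375 Ft
  924,375 Ft × 12% = 110,925 Ft

Regular tax:
  99,000 Ft × 13% = 12,870 Ft
  492,000 Ft × 25% = 123,000 Ft
  25,000 Ft × 32% = 8,000 Ft
  221,700 Ft × 40% = 88,680 Ft
  → 232,550 Ft

232,550 Ft > 110,925 Ft, so the regular tax governs.

232,550 Ft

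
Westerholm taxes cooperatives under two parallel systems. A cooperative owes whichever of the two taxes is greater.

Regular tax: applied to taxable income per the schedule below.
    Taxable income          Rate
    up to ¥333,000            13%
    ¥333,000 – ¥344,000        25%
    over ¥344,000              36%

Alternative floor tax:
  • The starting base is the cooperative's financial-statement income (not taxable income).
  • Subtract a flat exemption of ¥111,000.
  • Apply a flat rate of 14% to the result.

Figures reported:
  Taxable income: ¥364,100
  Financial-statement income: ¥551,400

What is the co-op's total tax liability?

Regular tax:
  ¥333,000 × 13% = ¥43,290
  ¥11,000 × 25% = ¥2,750
  ¥20,100 × 36% = ¥7,236
  → ¥53,276

Alternative floor tax:
  Base (financial-statement income): ¥551,400
  Less exemption ¥111,000 → base ¥440,400
  ¥440,400 × 14% = ¥61,656

¥61,656 > ¥53,276, so the alternative floor tax is the binding amount.

¥61,656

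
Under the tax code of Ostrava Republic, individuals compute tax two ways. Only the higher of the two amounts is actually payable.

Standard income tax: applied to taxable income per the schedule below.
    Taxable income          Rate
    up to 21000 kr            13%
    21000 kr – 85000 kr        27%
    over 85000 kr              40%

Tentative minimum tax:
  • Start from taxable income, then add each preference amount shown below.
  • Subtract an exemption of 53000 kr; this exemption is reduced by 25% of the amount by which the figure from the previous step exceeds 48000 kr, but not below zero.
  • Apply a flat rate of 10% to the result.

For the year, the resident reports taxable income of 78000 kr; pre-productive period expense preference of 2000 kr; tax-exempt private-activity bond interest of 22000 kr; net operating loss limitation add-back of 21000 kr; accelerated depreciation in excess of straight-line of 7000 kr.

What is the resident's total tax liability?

18120 kr

Standard income tax:
  21000 kr × 13% = 2730 kr
  57000 kr × 27% = 15390 kr
  → 18120 kr

Tentative minimum tax:
  Adjusted income: 78000 kr + 2000 kr + 22000 kr + 21000 kr + 7000 kr = 130000 kr
  Exemption: 53000 kr − 25% × (130000 kr − 48000 kr) = 53000 kr − 20500 kr = 32500 kr
  Base: 130000 kr − 32500 kr = 97500 kr
  97500 kr × 10% = 9750 kr

18120 kr > 9750 kr, so the standard income tax governs.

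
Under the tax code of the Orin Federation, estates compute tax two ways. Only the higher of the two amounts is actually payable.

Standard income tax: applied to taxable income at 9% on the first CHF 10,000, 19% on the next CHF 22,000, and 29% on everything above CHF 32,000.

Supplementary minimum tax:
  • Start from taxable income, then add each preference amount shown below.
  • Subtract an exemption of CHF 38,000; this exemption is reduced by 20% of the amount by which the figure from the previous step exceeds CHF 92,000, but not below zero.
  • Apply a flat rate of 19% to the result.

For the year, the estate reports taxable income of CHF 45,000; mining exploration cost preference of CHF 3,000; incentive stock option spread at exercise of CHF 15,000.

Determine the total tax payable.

CHF 8,850

Standard income tax:
  CHF 10,000 × 9% = CHF 900
  CHF 22,000 × 19% = CHF 4,180
  CHF 13,000 × 29% = CHF 3,770
  → CHF 8,850

Supplementary minimum tax:
  Adjusted income: CHF 45,000 + CHF 3,000 + CHF 15,000 = CHF 63,000
  Exemption: CHF 63,000 ≤ CHF 92,000, so full CHF 38,000 applies
  Base: CHF 63,000 − CHF 38,000 = CHF 25,000
  CHF 25,000 × 19% = CHF 4,750

CHF 8,850 > CHF 4,750, so the standard income tax governs.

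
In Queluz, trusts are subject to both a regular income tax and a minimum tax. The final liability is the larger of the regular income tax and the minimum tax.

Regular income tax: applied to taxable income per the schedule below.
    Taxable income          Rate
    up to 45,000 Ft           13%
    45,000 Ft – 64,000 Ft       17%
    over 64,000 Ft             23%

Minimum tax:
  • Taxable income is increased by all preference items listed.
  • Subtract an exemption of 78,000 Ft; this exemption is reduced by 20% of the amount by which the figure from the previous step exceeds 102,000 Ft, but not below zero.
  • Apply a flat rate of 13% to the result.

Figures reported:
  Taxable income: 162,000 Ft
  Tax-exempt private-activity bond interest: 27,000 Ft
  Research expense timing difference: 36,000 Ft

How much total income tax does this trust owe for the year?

31,620 Ft

Regular income tax:
  45,000 Ft × 13% = 5,850 Ft
  19,000 Ft × 17% = 3,230 Ft
  98,000 Ft × 23% = 22,540 Ft
  → 31,620 Ft

Minimum tax:
  Adjusted income: 162,000 Ft + 27,000 Ft + 36,000 Ft = 225,000 Ft
  Exemption: 78,000 Ft − 20% × (225,000 Ft − 102,000 Ft) = 78,000 Ft − 24,600 Ft = 53,400 Ft
  Base: 225,000 Ft − 53,400 Ft = 171,600 Ft
  171,600 Ft × 13% = 22,308 Ft

31,620 Ft > 22,308 Ft, so the regular income tax governs.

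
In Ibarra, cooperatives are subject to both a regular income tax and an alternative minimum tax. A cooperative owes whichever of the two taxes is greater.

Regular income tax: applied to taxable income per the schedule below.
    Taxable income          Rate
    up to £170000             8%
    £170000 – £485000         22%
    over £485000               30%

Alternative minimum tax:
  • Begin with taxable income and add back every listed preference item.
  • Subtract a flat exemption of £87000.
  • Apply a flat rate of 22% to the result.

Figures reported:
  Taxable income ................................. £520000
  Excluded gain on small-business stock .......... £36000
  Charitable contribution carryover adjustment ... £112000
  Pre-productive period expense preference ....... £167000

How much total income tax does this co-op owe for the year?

£164560

Alternative minimum tax:
  Adjusted income: £520000 + £36000 + £112000 + £167000 = £835000
  Less exemption £87000 → base £748000
  £748000 × 22% = £164560

Regular income tax:
  £170000 × 8% = £13600
  £315000 × 22% = £69300
  £35000 × 30% = £10500
  → £93400

£164560 > £93400, so the alternative minimum tax is the binding amount.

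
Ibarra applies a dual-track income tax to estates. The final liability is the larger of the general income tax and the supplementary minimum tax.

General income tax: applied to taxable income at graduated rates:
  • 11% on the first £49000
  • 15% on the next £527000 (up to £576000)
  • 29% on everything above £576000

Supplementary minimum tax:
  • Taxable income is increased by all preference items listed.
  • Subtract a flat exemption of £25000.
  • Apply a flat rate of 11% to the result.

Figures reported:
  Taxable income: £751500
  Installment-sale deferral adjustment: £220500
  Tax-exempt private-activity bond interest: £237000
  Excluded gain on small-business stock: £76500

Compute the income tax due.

General income tax:
  £49000 × 11% = £5390
  £527000 × 15% = £79050
  £175500 × 29% = £50895
  → £135335

Supplementary minimum tax:
  Adjusted income: £751500 + £220500 + £237000 + £76500 = £1285500
  Less exemption £25000 → base £1260500
  £1260500 × 11% = £138655

£138655 > £135335, so the supplementary minimum tax is the binding amount.

£138655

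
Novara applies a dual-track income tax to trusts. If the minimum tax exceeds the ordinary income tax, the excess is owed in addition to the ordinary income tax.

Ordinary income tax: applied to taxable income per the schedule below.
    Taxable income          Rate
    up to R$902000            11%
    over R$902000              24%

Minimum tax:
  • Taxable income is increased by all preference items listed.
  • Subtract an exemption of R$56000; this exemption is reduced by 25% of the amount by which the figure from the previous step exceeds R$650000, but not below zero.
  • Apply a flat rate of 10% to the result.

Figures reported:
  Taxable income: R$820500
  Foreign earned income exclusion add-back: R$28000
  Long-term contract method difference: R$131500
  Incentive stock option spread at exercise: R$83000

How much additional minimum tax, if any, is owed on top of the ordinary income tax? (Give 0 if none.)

Ordinary income tax:
  R$820500 × 11% = R$90255

Minimum tax:
  Adjusted income: R$820500 + R$28000 + R$131500 + R$83000 = R$1063000
  Exemption: 25% × (R$1063000 − R$650000) = R$103250 ≥ R$56000, so the exemption is fully phased out
  Base: R$1063000 − R$0 = R$1063000
  R$1063000 × 10% = R$106300

Excess of minimum tax over ordinary income tax: R$106300 − R$90255 = R$16045.

R$16045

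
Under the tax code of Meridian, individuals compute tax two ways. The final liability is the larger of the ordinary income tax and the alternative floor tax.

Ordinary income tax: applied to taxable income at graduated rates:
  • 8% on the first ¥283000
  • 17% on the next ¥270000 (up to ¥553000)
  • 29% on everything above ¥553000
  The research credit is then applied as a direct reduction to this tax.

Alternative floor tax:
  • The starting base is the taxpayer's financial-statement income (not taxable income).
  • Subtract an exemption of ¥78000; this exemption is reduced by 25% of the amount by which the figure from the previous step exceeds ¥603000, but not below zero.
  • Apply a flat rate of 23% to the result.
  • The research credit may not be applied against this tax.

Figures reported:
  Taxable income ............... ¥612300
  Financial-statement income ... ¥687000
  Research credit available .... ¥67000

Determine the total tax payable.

¥144900

Ordinary income tax:
  ¥283000 × 8% = ¥22640
  ¥270000 × 17% = ¥45900
  ¥59300 × 29% = ¥17197
  → ¥85737
  Less research credit ¥67000 → ¥18737

Alternative floor tax:
  Base (financial-statement income): ¥687000
  Exemption: ¥78000 − 25% × (¥687000 − ¥603000) = ¥78000 − ¥21000 = ¥57000
  Base: ¥687000 − ¥57000 = ¥630000
  ¥630000 × 23% = ¥144900

¥144900 > ¥18737, so the alternative floor tax is the binding amount.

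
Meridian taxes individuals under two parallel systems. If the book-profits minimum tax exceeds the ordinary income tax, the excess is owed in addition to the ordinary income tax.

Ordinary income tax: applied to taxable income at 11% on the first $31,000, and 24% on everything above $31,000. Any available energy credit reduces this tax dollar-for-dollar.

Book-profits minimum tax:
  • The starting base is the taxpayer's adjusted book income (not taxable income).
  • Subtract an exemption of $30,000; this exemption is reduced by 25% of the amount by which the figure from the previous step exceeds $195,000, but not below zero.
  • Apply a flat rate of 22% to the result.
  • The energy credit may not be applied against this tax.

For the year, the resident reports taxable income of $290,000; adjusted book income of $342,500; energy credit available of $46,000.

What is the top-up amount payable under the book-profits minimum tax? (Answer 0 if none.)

$55,780

Ordinary income tax:
  $31,000 × 11% = $3,410
  $259,000 × 24% = $62,160
  → $65,570
  Less energy credit $46,000 → $19,570

Book-profits minimum tax:
  Base (adjusted book income): $342,500
  Exemption: 25% × ($342,500 − $195,000) = $36,875 ≥ $30,000, so the exemption is fully phased out
  Base: $342,500 − $0 = $342,500
  $342,500 × 22% = $75,350

Excess of book-profits minimum tax over ordinary income tax: $75,350 − $19,570 = $55,780.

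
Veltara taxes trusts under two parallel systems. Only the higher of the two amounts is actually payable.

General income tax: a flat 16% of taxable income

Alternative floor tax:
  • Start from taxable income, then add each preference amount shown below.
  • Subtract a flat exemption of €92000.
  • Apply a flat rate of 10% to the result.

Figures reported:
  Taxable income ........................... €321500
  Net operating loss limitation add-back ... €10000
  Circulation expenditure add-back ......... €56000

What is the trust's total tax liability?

Alternative floor tax:
  Adjusted income: €321500 + €10000 + €56000 = €387500
  Less exemption €92000 → base €295500
  €295500 × 10% = €29550

General income tax:
  €321500 × 16% = €51440

€51440 > €29550, so the general income tax governs.

€51440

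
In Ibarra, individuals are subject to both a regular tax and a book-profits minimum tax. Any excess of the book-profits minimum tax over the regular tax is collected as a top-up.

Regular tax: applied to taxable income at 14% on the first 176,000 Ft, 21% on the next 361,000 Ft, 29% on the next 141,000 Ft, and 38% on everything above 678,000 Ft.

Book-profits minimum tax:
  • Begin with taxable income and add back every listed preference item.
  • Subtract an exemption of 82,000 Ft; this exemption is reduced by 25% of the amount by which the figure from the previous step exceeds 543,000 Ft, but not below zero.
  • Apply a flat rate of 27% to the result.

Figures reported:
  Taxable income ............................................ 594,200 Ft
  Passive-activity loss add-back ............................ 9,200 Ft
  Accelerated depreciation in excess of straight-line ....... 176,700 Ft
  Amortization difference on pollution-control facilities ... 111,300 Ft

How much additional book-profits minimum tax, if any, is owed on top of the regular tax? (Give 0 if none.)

123,640 Ft

Book-profits minimum tax:
  Adjusted income: 594,200 Ft + 9,200 Ft + 176,700 Ft + 111,300 Ft = 891,400 Ft
  Exemption: 25% × (891,400 Ft − 543,000 Ft) = 87,100 Ft ≥ 82,000 Ft, so the exemption is fully phased out
  Base: 891,400 Ft − 0 Ft = 891,400 Ft
  891,400 Ft × 27% = 240,678 Ft

Regular tax:
  176,000 Ft × 14% = 24,640 Ft
  361,000 Ft × 21% = 75,810 Ft
  57,200 Ft × 29% = 16,588 Ft
  → 117,038 Ft

Excess of book-profits minimum tax over regular tax: 240,678 Ft − 117,038 Ft = 123,640 Ft.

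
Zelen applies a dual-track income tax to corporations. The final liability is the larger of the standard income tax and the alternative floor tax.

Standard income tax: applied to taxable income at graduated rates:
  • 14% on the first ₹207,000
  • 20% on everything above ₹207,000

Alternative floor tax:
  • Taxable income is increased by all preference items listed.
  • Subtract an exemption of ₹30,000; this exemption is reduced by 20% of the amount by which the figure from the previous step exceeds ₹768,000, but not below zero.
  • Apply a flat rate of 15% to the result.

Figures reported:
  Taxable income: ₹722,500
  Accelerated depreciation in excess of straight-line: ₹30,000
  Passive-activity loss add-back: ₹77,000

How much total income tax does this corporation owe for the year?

Alternative floor tax:
  Adjusted income: ₹722,500 + ₹30,000 + ₹77,000 = ₹829,500
  Exemption: ₹30,000 − 20% × (₹829,500 − ₹768,000) = ₹30,000 − ₹12,300 = ₹17,700
  Base: ₹829,500 − ₹17,700 = ₹811,800
  ₹811,800 × 15% = ₹121,770

Standard income tax:
  ₹207,000 × 14% = ₹28,980
  ₹515,500 × 20% = ₹103,100
  → ₹132,080

₹132,080 > ₹121,770, so the standard income tax governs.

₹132,080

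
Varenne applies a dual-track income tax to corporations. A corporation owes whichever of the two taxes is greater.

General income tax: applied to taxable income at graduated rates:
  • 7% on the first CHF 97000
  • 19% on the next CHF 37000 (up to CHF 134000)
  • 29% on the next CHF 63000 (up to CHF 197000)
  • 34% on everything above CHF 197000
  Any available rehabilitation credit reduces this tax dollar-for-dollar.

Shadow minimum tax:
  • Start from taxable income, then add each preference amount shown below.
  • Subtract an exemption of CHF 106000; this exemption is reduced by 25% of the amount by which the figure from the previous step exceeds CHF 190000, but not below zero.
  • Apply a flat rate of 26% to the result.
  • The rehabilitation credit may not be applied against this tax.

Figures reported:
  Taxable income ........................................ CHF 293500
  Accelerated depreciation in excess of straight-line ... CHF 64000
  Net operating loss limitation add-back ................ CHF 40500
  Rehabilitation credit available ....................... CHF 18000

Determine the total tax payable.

CHF 89440

Shadow minimum tax:
  Adjusted income: CHF 293500 + CHF 64000 + CHF 40500 = CHF 398000
  Exemption: CHF 106000 − 25% × (CHF 398000 − CHF 190000) = CHF 106000 − CHF 52000 = CHF 54000
  Base: CHF 398000 − CHF 54000 = CHF 344000
  CHF 344000 × 26% = CHF 89440

General income tax:
  CHF 97000 × 7% = CHF 6790
  CHF 37000 × 19% = CHF 7030
  CHF 63000 × 29% = CHF 18270
  CHF 96500 × 34% = CHF 32810
  → CHF 64900
  Less rehabilitation credit CHF 18000 → CHF 46900

CHF 89440 > CHF 46900, so the shadow minimum tax is the binding amount.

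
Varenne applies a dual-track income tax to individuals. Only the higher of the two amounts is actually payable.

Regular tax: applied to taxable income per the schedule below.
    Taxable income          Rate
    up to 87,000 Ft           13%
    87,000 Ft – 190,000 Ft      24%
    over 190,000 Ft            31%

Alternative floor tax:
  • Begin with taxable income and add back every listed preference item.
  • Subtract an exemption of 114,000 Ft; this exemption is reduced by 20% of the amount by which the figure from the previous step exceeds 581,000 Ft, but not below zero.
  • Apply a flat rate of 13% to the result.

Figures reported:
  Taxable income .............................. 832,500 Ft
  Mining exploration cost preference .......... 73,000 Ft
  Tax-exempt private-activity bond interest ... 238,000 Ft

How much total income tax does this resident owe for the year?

Regular tax:
  87,000 Ft × 13% = 11,310 Ft
  103,000 Ft × 24% = 24,720 Ft
  642,500 Ft × 31% = 199,175 Ft
  → 235,205 Ft

Alternative floor tax:
  Adjusted income: 832,500 Ft + 73,000 Ft + 238,000 Ft = 1,143,500 Ft
  Exemption: 114,000 Ft − 20% × (1,143,500 Ft − 581,000 Ft) = 114,000 Ft − 112,500 Ft = 1,500 Ft
  Base: 1,143,500 Ft − 1,500 Ft = 1,142,000 Ft
  1,142,000 Ft × 13% = 148,460 Ft

235,205 Ft > 148,460 Ft, so the regular tax governs.

235,205 Ft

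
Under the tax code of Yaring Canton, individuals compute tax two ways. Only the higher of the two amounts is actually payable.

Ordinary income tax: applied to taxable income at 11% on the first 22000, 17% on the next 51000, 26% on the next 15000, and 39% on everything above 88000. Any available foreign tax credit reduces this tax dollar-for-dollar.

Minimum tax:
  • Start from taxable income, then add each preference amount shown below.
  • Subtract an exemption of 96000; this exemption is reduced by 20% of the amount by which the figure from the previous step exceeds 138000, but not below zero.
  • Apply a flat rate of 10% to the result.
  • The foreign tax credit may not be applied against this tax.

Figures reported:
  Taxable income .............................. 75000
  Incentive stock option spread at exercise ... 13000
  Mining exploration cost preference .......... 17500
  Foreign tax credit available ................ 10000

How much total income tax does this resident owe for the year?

1610

Ordinary income tax:
  22000 × 11% = 2420
  51000 × 17% = 8670
  2000 × 26% = 520
  → 11610
  Less foreign tax credit 10000 → 1610

Minimum tax:
  Adjusted income: 75000 + 13000 + 17500 = 105500
  Exemption: 105500 ≤ 138000, so full 96000 applies
  Base: 105500 − 96000 = 9500
  9500 × 10% = 950

1610 > 950, so the ordinary income tax governs.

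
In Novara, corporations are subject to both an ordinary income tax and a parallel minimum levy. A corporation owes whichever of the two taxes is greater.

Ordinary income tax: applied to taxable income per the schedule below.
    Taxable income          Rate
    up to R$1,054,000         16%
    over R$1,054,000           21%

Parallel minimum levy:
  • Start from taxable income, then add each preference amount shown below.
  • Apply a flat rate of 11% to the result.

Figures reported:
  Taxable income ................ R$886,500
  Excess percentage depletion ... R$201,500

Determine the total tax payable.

Parallel minimum levy:
  Adjusted income: R$886,500 + R$201,500 = R$1,088,000
  R$1,088,000 × 11% = R$119,680

Ordinary income tax:
  R$886,500 × 16% = R$141,840

R$141,840 > R$119,680, so the ordinary income tax governs.

R$141,840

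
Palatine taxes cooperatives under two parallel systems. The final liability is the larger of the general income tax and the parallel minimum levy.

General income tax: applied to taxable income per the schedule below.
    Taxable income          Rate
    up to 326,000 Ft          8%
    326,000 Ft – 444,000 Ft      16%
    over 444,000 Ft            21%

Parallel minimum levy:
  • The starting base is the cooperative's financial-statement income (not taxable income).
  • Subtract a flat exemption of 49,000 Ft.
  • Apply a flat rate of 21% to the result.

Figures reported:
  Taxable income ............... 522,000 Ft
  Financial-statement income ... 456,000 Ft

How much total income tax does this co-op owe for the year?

85,470 Ft

Parallel minimum levy:
  Base (financial-statement income): 456,000 Ft
  Less exemption 49,000 Ft → base 407,000 Ft
  407,000 Ft × 21% = 85,470 Ft

General income tax:
  326,000 Ft × 8% = 26,080 Ft
  118,000 Ft × 16% = 18,880 Ft
  78,000 Ft × 21% = 16,380 Ft
  → 61,340 Ft

85,470 Ft > 61,340 Ft, so the parallel minimum levy is the binding amount.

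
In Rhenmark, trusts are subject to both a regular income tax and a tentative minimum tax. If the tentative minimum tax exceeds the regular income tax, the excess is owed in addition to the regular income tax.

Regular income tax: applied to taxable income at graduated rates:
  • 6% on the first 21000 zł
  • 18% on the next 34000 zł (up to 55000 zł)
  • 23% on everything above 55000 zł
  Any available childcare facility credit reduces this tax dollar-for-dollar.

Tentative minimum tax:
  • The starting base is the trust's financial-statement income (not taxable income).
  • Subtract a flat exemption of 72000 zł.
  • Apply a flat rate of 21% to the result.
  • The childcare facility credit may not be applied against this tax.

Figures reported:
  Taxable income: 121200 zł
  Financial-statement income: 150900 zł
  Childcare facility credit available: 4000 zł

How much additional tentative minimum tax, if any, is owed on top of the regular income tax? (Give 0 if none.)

0 zł

Regular income tax:
  21000 zł × 6% = 1260 zł
  34000 zł × 18% = 6120 zł
  66200 zł × 23% = 15226 zł
  → 22606 zł
  Less childcare facility credit 4000 zł → 18606 zł

Tentative minimum tax:
  Base (financial-statement income): 150900 zł
  Less exemption 72000 zł → base 78900 zł
  78900 zł × 21% = 16569 zł

16569 zł ≤ 18606 zł, so no add-on is due.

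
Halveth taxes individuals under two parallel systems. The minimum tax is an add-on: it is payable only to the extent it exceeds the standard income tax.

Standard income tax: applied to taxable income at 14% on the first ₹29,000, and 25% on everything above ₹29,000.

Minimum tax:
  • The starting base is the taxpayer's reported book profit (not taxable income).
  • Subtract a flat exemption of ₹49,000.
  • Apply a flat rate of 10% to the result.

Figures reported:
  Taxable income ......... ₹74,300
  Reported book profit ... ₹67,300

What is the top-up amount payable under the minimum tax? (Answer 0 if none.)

₹0

Standard income tax:
  ₹29,000 × 14% = ₹4,060
  ₹45,300 × 25% = ₹11,325
  → ₹15,385

Minimum tax:
  Base (reported book profit): ₹67,300
  Less exemption ₹49,000 → base ₹18,300
  ₹18,300 × 10% = ₹1,830

₹1,830 ≤ ₹15,385, so no add-on is due.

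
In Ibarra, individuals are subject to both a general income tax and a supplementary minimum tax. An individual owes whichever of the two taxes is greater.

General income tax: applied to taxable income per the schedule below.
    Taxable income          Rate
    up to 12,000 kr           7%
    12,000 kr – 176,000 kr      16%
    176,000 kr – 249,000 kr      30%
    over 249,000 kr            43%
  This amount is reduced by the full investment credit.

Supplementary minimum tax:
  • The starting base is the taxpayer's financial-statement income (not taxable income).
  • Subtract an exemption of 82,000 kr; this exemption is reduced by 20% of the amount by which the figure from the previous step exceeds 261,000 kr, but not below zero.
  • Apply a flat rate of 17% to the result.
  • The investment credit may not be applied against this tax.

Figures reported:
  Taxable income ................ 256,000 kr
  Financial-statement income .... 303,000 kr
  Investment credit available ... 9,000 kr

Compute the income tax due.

General income tax:
  12,000 kr × 7% = 840 kr
  164,000 kr × 16% = 26,240 kr
  73,000 kr × 30% = 21,900 kr
  7,000 kr × 43% = 3,010 kr
  → 51,990 kr
  Less investment credit 9,000 kr → 42,990 kr

Supplementary minimum tax:
  Base (financial-statement income): 303,000 kr
  Exemption: 82,000 kr − 20% × (303,000 kr − 261,000 kr) = 82,000 kr − 8,400 kr = 73,600 kr
  Base: 303,000 kr − 73,600 kr = 229,400 kr
  229,400 kr × 17% = 38,998 kr

42,990 kr > 38,998 kr, so the general income tax governs.

42,990 kr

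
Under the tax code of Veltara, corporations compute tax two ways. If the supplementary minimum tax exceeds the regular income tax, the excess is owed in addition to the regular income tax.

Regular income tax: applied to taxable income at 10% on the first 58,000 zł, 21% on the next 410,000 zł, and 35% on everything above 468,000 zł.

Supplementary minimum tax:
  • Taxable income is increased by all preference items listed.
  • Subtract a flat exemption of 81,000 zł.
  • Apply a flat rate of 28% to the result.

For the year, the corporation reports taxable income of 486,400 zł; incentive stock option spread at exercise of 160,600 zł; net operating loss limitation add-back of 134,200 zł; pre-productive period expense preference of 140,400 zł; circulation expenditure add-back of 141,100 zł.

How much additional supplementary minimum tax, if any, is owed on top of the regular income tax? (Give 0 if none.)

Regular income tax:
  58,000 zł × 10% = 5,800 zł
  410,000 zł × 21% = 86,100 zł
  18,400 zł × 35% = 6,440 zł
  → 98,340 zł

Supplementary minimum tax:
  Adjusted income: 486,400 zł + 160,600 zł + 134,200 zł + 140,400 zł + 141,100 zł = 1,062,700 zł
  Less exemption 81,000 zł → base 981,700 zł
  981,700 zł × 28% = 274,876 zł

Excess of supplementary minimum tax over regular income tax: 274,876 zł − 98,340 zł = 176,536 zł.

176,536 zł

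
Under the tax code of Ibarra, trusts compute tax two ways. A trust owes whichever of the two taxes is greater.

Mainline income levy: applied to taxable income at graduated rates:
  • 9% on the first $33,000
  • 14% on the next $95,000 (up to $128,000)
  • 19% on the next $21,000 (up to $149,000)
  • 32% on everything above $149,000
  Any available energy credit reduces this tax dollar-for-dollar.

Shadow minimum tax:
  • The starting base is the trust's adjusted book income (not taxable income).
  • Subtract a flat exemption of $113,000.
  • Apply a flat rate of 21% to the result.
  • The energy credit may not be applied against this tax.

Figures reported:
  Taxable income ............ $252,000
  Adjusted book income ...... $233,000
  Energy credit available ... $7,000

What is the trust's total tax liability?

Shadow minimum tax:
  Base (adjusted book income): $233,000
  Less exemption $113,000 → base $120,000
  $120,000 × 21% = $25,200

Mainline income levy:
  $33,000 × 9% = $2,970
  $95,000 × 14% = $13,300
  $21,000 × 19% = $3,990
  $103,000 × 32% = $32,960
  → $53,220
  Less energy credit $7,000 → $46,220

$46,220 > $25,200, so the mainline income levy governs.

$46,220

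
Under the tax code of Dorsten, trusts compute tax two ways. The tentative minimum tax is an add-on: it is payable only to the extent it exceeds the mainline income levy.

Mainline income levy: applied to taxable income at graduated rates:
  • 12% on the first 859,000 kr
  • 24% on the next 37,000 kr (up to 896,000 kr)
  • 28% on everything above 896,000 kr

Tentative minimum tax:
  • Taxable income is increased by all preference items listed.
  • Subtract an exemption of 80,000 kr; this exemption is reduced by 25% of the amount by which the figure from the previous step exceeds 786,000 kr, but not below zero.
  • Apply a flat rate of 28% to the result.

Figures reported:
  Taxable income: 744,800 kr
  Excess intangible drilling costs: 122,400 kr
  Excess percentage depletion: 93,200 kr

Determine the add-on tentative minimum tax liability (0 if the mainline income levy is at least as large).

Tentative minimum tax:
  Adjusted income: 744,800 kr + 122,400 kr + 93,200 kr = 960,400 kr
  Exemption: 80,000 kr − 25% × (960,400 kr − 786,000 kr) = 80,000 kr − 43,600 kr = 36,400 kr
  Base: 960,400 kr − 36,400 kr = 924,000 kr
  924,000 kr × 28% = 258,720 kr

Mainline income levy:
  744,800 kr × 12% = 89,376 kr

Excess of tentative minimum tax over mainline income levy: 258,720 kr − 89,376 kr = 169,344 kr.

169,344 kr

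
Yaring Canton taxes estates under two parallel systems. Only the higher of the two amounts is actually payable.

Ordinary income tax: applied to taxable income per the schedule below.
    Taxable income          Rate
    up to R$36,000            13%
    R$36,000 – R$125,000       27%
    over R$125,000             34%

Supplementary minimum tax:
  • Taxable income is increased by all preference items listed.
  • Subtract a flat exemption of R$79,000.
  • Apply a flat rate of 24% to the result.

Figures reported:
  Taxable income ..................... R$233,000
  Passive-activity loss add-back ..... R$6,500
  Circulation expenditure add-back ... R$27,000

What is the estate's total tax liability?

R$65,430

Ordinary income tax:
  R$36,000 × 13% = R$4,680
  R$89,000 × 27% = R$24,030
  R$108,000 × 34% = R$36,720
  → R$65,430

Supplementary minimum tax:
  Adjusted income: R$233,000 + R$6,500 + R$27,000 = R$266,500
  Less exemption R$79,000 → base R$187,500
  R$187,500 × 24% = R$45,000

R$65,430 > R$45,000, so the ordinary income tax governs.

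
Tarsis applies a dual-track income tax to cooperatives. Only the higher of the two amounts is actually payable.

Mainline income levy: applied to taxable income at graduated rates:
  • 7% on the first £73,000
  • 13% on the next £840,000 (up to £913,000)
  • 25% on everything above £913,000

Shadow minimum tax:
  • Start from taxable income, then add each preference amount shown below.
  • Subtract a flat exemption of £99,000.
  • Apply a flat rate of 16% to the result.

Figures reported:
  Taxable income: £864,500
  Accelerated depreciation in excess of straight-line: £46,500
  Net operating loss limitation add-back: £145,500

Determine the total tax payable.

Mainline income levy:
  £73,000 × 7% = £5,110
  £791,500 × 13% = £102,895
  → £108,005

Shadow minimum tax:
  Adjusted income: £864,500 + £46,500 + £145,500 = £1,056,500
  Less exemption £99,000 → base £957,500
  £957,500 × 16% = £153,200

£153,200 > £108,005, so the shadow minimum tax is the binding amount.

£153,200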